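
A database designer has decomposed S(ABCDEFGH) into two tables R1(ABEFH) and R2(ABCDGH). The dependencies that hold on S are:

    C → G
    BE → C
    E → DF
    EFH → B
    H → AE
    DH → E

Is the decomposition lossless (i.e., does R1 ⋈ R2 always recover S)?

Common attributes: R1 ∩ R2 = {ABH}.
Closure of {ABH}: H → AE applies, adding E; BE → C applies, adding C; E → DF applies, adding DF; C → G applies, adding G. So (ABH)⁺ = {ABCDEFGH}.
This closure contains every attribute of R1, so R1 ∩ R2 → R1. The join is lossless.

Yes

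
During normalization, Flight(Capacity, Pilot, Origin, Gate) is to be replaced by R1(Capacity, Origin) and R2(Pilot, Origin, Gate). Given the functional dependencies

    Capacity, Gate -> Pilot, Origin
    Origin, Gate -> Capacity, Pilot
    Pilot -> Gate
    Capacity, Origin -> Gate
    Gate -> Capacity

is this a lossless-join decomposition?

Common attributes: R1 ∩ R2 = {Origin}.
No dependency enlarges {Origin}, so (Origin)⁺ = {Origin}.
The closure contains neither all of R1 = {Capacity, Origin} nor all of R2 = {Pilot, Origin, Gate}, so the common attributes are not a superkey of either fragment. The join is lossy.

No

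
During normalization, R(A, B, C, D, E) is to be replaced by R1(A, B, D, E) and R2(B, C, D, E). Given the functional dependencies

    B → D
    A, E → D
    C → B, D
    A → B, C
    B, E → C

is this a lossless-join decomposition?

Yes

Common attributes: R1 ∩ R2 = {B, D, E}.
Closure of {B, D, E}: B, E → C applies, adding C. So (B, D, E)⁺ = {B, C, D, E}.
This closure contains every attribute of R2, so R1 ∩ R2 → R2. The join is lossless.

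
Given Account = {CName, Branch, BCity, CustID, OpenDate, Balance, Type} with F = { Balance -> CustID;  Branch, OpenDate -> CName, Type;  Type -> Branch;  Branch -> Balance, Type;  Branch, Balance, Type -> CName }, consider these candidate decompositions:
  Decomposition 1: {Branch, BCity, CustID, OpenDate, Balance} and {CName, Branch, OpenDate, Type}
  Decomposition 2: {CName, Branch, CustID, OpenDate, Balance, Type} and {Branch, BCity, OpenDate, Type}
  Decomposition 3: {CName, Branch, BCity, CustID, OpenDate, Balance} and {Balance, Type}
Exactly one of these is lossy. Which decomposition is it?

Decomposition 3

Decomposition 1: common = {Branch, OpenDate}, closure = {CName, Branch, CustID, OpenDate, Balance, Type} → lossless.
Decomposition 2: common = {Branch, OpenDate, Type}, closure = {CName, Branch, CustID, OpenDate, Balance, Type} → lossless.
Decomposition 3: common = {Balance}, closure = {CustID, Balance} → lossy.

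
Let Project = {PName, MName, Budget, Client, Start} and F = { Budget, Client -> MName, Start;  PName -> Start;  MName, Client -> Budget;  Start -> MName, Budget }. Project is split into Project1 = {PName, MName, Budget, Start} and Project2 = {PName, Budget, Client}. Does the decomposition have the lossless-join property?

Common attributes: Project1 ∩ Project2 = {PName, Budget}.
Closure of {PName, Budget}: PName → Start applies, adding Start; Start → MName, Budget applies, adding MName. So (PName, Budget)⁺ = {PName, MName, Budget, Start}.
This closure contains every attribute of Project1, so Project1 ∩ Project2 → Project1. The join is lossless.

Yes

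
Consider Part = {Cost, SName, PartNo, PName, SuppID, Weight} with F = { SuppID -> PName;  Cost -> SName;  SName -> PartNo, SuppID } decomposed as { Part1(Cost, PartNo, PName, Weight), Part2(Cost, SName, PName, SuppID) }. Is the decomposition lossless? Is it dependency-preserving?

Lossless test: (Cost, PName)⁺ = {Cost, SName, PartNo, PName, SuppID}, which contains all of one fragment — lossless.
Dependency preservation: the restricted closure of {SName} across the fragments never reaches {PartNo, SuppID}, so SName → PartNo, SuppID cannot be enforced without a join — not preserved.

lossless but not dependency-preserving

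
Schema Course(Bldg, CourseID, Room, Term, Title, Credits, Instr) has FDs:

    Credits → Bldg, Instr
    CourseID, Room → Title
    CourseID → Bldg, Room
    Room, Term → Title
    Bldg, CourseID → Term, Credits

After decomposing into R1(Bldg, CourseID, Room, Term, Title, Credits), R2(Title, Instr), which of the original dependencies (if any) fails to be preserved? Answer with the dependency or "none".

Credits → Bldg, Instr

Check Credits → Bldg, Instr: no single fragment contains all of {Bldg, Credits, Instr}, and the restricted closure of {Credits} across the fragments never reaches {Bldg, Instr}.
CourseID, Room → Title is preserved.
CourseID → Bldg, Room is preserved.
Room, Term → Title is preserved.
Bldg, CourseID → Term, Credits is preserved.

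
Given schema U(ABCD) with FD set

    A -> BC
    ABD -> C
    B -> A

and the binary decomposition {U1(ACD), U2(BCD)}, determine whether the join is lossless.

Common attributes: U1 ∩ U2 = {CD}.
No dependency enlarges {CD}, so (CD)⁺ = {CD}.
The closure contains neither all of U1 = {ACD} nor all of U2 = {BCD}, so the common attributes are not a superkey of either fragment. The join is lossy.

No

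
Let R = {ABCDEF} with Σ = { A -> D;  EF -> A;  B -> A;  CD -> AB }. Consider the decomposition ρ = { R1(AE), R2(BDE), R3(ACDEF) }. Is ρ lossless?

Chase test. Columns are ABCDEF; row i has aⱼ where attribute j ∈ Ri, else bᵢⱼ.
Initial tableau (one row per fragment):
  row 1: a1 b12 b13 b14 a5 b16
  row 2: b21 a2 b23 a4 a5 b26
  row 3: a1 b32 a3 a4 a5 a6
Rows 1 and 3 agree on A; apply A→D and equate their D entries.
No row becomes fully distinguished — the join is lossy.

No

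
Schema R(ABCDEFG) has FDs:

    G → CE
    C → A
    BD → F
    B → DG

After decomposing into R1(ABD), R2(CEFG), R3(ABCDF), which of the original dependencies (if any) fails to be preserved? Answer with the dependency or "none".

Check B → DG: no single fragment contains all of {BDG}, and the restricted closure of {B} across the fragments never reaches {DG}.
G → CE is preserved.
C → A is preserved.
BD → F is preserved.

B → DG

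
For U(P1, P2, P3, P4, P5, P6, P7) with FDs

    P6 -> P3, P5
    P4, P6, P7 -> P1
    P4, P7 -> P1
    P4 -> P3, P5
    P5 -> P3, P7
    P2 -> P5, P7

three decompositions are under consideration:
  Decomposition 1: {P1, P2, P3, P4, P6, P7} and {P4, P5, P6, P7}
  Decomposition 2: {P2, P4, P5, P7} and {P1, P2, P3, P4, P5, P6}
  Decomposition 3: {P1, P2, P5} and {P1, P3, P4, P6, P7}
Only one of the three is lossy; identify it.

Decomposition 1: common = {P4, P6, P7}, closure = {P1, P3, P4, P5, P6, P7} → lossless.
Decomposition 2: common = {P2, P4, P5}, closure = {P1, P2, P3, P4, P5, P7} → lossless.
Decomposition 3: common = {P1}, closure = {P1} → lossy.

Decomposition 3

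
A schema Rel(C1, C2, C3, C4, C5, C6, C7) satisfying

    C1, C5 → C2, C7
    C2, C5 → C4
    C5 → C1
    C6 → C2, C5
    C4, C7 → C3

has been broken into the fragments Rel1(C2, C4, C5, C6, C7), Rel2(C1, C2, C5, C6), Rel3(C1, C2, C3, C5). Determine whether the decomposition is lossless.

Yes

Chase test. Columns are C1, C2, C3, C4, C5, C6, C7; row i has aⱼ where attribute j ∈ Reli, else bᵢⱼ.
Initial tableau (one row per fragment):
  row 1: b11 a2 b13 a4 a5 a6 a7
  row 2: a1 a2 b23 b24 a5 a6 b27
  row 3: a1 a2 a3 b34 a5 b36 b37
Rows 2 and 3 agree on C1, C5; apply C1, C5→C2, C7 and equate their C2, C7 entries.
Rows 1 and 2 agree on C2, C5; apply C2, C5→C4 and equate their C4 entries.
Rows 1 and 3 agree on C2, C5; apply C2, C5→C4 and equate their C4 entries.
Rows 1 and 2 agree on C5; apply C5→C1 and equate their C1 entries.
Rows 2 and 3 agree on C4, C7; apply C4, C7→C3 and equate their C3 entries.
Rows 1 and 2 agree on C1, C5; apply C1, C5→C2, C7 and equate their C2, C7 entries.
Rows 1 and 2 agree on C4, C7; apply C4, C7→C3 and equate their C3 entries.
Row 1 is now all distinguished symbols — the join is lossless.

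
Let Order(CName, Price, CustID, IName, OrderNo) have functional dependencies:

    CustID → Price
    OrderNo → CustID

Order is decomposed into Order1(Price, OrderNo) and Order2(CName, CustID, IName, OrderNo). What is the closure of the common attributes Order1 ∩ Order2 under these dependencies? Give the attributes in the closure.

Price, CustID, OrderNo

Order1 ∩ Order2 = {OrderNo}.
OrderNo → CustID applies, adding CustID
CustID → Price applies, adding Price
Closure: {Price, CustID, OrderNo}.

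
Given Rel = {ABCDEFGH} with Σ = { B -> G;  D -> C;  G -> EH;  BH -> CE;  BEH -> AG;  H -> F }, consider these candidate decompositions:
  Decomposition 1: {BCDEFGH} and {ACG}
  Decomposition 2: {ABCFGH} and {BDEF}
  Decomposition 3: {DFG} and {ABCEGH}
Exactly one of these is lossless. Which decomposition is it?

Decomposition 1: common = {CG}, closure = {CEFGH} → lossy.
Decomposition 2: common = {BF}, closure = {ABCEFGH} → lossless.
Decomposition 3: common = {G}, closure = {EFGH} → lossy.

Decomposition 2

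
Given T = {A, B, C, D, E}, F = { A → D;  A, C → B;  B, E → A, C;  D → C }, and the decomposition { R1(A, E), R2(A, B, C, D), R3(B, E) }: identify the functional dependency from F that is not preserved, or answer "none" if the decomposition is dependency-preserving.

B, E → A, C

Check B, E → A, C: no single fragment contains all of {A, B, C, E}, and the restricted closure of {B, E} across the fragments never reaches {A, C}.
A → D is preserved.
A, C → B is preserved.
D → C is preserved.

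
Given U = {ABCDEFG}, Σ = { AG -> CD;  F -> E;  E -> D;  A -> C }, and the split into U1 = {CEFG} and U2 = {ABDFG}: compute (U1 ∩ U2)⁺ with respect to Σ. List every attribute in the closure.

DEFG

U1 ∩ U2 = {FG}.
F → E applies, adding E
E → D applies, adding D
Closure: {DEFG}.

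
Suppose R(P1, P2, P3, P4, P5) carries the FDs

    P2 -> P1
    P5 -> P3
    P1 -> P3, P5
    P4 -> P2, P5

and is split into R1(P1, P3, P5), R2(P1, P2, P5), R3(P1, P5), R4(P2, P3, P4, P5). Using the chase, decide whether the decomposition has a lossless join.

Chase test. Columns are P1, P2, P3, P4, P5; row i has aⱼ where attribute j ∈ Ri, else bᵢⱼ.
Initial tableau (one row per fragment):
  row 1: a1 b12 a3 b14 a5
  row 2: a1 a2 b23 b24 a5
  row 3: a1 b32 b33 b34 a5
  row 4: b41 a2 a3 a4 a5
Rows 2 and 4 agree on P2; apply P2→P1 and equate their P1 entries.
Rows 1 and 2 agree on P5; apply P5→P3 and equate their P3 entries.
Rows 1 and 3 agree on P5; apply P5→P3 and equate their P3 entries.
Row 4 is now all distinguished symbols — the join is lossless.

Yes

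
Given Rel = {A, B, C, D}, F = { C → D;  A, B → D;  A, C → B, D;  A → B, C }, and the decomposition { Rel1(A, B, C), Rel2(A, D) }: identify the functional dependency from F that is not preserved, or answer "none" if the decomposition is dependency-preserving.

Check C → D: no single fragment contains all of {C, D}, and the restricted closure of {C} across the fragments never reaches {D}.
A, B → D is preserved.
A, C → B, D is preserved.
A → B, C is preserved.

C → D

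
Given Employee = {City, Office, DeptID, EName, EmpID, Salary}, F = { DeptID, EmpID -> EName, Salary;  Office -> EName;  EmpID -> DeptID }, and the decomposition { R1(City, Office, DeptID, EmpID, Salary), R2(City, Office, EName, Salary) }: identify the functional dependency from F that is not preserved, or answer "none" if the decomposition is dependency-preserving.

DeptID, EmpID -> EName, Salary

Check DeptID, EmpID → EName, Salary: no single fragment contains all of {DeptID, EName, EmpID, Salary}, and the restricted closure of {DeptID, EmpID} across the fragments never reaches {EName, Salary}.
Office → EName is preserved.
EmpID → DeptID is preserved.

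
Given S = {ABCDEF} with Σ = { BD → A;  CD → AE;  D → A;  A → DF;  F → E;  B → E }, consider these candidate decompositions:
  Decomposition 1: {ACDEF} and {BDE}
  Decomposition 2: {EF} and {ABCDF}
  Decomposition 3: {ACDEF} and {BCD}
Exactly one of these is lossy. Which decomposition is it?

Decomposition 1: common = {DE}, closure = {ADEF} → lossy.
Decomposition 2: common = {F}, closure = {EF} → lossless.
Decomposition 3: common = {CD}, closure = {ACDEF} → lossless.

Decomposition 1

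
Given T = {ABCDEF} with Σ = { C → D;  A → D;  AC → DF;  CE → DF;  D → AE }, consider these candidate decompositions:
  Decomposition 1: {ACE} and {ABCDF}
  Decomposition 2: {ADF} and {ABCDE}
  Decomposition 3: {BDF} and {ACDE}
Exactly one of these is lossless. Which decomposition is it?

Decomposition 1

Decomposition 1: common = {AC}, closure = {ACDEF} → lossless.
Decomposition 2: common = {AD}, closure = {ADE} → lossy.
Decomposition 3: common = {D}, closure = {ADE} → lossy.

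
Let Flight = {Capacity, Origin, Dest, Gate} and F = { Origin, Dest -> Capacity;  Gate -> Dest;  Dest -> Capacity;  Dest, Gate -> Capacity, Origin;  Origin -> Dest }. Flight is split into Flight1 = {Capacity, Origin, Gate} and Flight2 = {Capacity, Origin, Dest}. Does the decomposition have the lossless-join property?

Common attributes: Flight1 ∩ Flight2 = {Capacity, Origin}.
Closure of {Capacity, Origin}: Origin → Dest applies, adding Dest. So (Capacity, Origin)⁺ = {Capacity, Origin, Dest}.
This closure contains every attribute of Flight2, so Flight1 ∩ Flight2 → Flight2. The join is lossless.

Yes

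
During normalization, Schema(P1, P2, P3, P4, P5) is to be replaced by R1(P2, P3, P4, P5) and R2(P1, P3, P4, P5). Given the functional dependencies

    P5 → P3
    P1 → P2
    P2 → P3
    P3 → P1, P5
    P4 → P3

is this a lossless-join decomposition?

Yes

Common attributes: R1 ∩ R2 = {P3, P4, P5}.
Closure of {P3, P4, P5}: P3 → P1, P5 applies, adding P1; P1 → P2 applies, adding P2. So (P3, P4, P5)⁺ = {P1, P2, P3, P4, P5}.
This closure contains every attribute of R1, so R1 ∩ R2 → R1. The join is lossless.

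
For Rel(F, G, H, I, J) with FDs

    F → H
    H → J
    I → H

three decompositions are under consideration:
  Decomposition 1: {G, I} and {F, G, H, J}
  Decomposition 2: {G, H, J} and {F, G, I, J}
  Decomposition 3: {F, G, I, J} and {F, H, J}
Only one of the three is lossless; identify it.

Decomposition 3

Decomposition 1: common = {G}, closure = {G} → lossy.
Decomposition 2: common = {G, J}, closure = {G, J} → lossy.
Decomposition 3: common = {F, J}, closure = {F, H, J} → lossless.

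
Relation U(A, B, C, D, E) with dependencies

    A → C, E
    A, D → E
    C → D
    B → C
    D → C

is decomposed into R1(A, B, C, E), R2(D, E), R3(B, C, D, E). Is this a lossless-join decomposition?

Chase test. Columns are A, B, C, D, E; row i has aⱼ where attribute j ∈ Ri, else bᵢⱼ.
Initial tableau (one row per fragment):
  row 1: a1 a2 a3 b14 a5
  row 2: b21 b22 b23 a4 a5
  row 3: b31 a2 a3 a4 a5
Rows 1 and 3 agree on C; apply C→D and equate their D entries.
Rows 1 and 2 agree on D; apply D→C and equate their C entries.
Row 1 is now all distinguished symbols — the join is lossless.

Yes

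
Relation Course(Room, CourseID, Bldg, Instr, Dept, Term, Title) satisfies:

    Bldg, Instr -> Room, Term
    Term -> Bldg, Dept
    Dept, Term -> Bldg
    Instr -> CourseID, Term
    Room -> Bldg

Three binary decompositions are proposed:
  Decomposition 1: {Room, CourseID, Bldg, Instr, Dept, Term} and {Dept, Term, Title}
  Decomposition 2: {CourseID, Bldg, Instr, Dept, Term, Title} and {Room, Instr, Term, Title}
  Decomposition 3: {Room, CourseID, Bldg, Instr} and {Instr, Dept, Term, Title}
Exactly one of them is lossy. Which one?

Decomposition 1: common = {Dept, Term}, closure = {Bldg, Dept, Term} → lossy.
Decomposition 2: common = {Instr, Term, Title}, closure = {Room, CourseID, Bldg, Instr, Dept, Term, Title} → lossless.
Decomposition 3: common = {Instr}, closure = {Room, CourseID, Bldg, Instr, Dept, Term} → lossless.

Decomposition 1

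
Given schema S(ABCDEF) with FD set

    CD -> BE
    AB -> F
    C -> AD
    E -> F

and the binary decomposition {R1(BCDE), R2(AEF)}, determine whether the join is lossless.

Common attributes: R1 ∩ R2 = {E}.
Closure of {E}: E → F applies, adding F. So (E)⁺ = {EF}.
The closure contains neither all of R1 = {BCDE} nor all of R2 = {AEF}, so the common attributes are not a superkey of either fragment. The join is lossy.

No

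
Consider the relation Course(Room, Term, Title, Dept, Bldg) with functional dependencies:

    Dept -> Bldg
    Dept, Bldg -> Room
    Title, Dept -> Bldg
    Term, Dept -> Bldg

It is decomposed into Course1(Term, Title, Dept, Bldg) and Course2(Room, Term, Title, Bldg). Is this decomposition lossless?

Common attributes: Course1 ∩ Course2 = {Term, Title, Bldg}.
No dependency enlarges {Term, Title, Bldg}, so (Term, Title, Bldg)⁺ = {Term, Title, Bldg}.
The closure contains neither all of Course1 = {Term, Title, Dept, Bldg} nor all of Course2 = {Room, Term, Title, Bldg}, so the common attributes are not a superkey of either fragment. The join is lossy.

No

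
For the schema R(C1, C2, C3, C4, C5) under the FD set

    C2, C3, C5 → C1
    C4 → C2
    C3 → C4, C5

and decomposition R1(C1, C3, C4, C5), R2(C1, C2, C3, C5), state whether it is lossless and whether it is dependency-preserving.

Lossless test: (C1, C3, C5)⁺ = {C1, C2, C3, C4, C5}, which contains all of one fragment — lossless.
Dependency preservation: the restricted closure of {C4} across the fragments never reaches {C2}, so C4 → C2 cannot be enforced without a join — not preserved.

lossless but not dependency-preserving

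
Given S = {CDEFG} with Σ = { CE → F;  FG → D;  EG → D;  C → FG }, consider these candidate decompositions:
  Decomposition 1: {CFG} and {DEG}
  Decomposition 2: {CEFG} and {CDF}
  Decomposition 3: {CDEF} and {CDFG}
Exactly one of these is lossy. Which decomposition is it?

Decomposition 1: common = {G}, closure = {G} → lossy.
Decomposition 2: common = {CF}, closure = {CDFG} → lossless.
Decomposition 3: common = {CDF}, closure = {CDFG} → lossless.

Decomposition 1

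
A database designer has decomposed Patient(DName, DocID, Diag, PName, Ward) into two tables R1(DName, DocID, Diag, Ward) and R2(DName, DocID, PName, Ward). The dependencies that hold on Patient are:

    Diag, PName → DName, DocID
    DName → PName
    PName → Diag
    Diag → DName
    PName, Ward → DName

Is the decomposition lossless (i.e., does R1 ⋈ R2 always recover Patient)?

Yes

Common attributes: R1 ∩ R2 = {DName, DocID, Ward}.
Closure of {DName, DocID, Ward}: DName → PName applies, adding PName; PName → Diag applies, adding Diag. So (DName, DocID, Ward)⁺ = {DName, DocID, Diag, PName, Ward}.
This closure contains every attribute of R1, so R1 ∩ R2 → R1. The join is lossless.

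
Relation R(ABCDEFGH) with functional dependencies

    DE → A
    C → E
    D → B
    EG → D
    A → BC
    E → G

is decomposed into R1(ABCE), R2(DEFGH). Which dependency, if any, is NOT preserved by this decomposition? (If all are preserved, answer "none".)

D → B

Check D → B: no single fragment contains all of {BD}, and the restricted closure of {D} across the fragments never reaches {B}.
DE → A is preserved.
C → E is preserved.
EG → D is preserved.
A → BC is preserved.
E → G is preserved.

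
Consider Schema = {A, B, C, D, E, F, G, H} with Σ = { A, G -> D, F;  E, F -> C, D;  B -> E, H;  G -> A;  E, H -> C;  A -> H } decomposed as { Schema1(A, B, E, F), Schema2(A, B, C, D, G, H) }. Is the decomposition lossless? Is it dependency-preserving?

Lossless test: (A, B)⁺ = {A, B, C, E, H}, which is a superkey of neither fragment — lossy.
Dependency preservation: the restricted closure of {A, G} across the fragments never reaches {D, F}, so A, G → D, F cannot be enforced without a join — not preserved.

lossy and not dependency-preserving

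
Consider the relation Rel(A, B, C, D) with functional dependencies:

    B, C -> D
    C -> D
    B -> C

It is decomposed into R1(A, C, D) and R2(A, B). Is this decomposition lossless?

Common attributes: R1 ∩ R2 = {A}.
No dependency enlarges {A}, so (A)⁺ = {A}.
The closure contains neither all of R1 = {A, C, D} nor all of R2 = {A, B}, so the common attributes are not a superkey of either fragment. The join is lossy.

No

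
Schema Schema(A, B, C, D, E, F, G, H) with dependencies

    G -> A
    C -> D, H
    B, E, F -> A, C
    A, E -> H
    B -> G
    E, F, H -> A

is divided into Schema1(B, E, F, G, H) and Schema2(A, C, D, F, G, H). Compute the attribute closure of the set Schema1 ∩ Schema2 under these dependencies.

A, F, G, H

Schema1 ∩ Schema2 = {F, G, H}.
G → A applies, adding A
Closure: {A, F, G, H}.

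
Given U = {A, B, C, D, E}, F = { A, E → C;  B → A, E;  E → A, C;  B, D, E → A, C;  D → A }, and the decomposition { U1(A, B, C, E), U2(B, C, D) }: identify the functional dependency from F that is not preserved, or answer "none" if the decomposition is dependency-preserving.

Check D → A: no single fragment contains all of {A, D}, and the restricted closure of {D} across the fragments never reaches {A}.
A, E → C is preserved.
B → A, E is preserved.
E → A, C is preserved.
B, D, E → A, C is preserved.

D → A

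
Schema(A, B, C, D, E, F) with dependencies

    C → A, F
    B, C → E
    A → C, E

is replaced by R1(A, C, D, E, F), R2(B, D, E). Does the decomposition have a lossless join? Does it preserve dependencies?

Lossless test: (D, E)⁺ = {D, E}, which is a superkey of neither fragment — lossy.
Dependency preservation: B, C → E is not contained in any single fragment, but the restricted closure of its left-hand side across the fragments still reaches the right-hand side; the remaining FDs each lie inside some fragment. All dependencies are preserved.

lossy but dependency-preserving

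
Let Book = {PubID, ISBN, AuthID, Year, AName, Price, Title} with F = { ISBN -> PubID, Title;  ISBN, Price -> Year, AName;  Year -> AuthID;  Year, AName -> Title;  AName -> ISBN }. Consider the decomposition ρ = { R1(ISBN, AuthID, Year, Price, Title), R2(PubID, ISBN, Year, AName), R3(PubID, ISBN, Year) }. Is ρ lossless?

No

Chase test. Columns are PubID, ISBN, AuthID, Year, AName, Price, Title; row i has aⱼ where attribute j ∈ Ri, else bᵢⱼ.
Initial tableau (one row per fragment):
  row 1: b11 a2 a3 a4 b15 a6 a7
  row 2: a1 a2 b23 a4 a5 b26 b27
  row 3: a1 a2 b33 a4 b35 b36 b37
Rows 1 and 2 agree on ISBN; apply ISBN→PubID, Title and equate their PubID, Title entries.
Rows 1 and 3 agree on ISBN; apply ISBN→PubID, Title and equate their PubID, Title entries.
Rows 1 and 2 agree on Year; apply Year→AuthID and equate their AuthID entries.
Rows 1 and 3 agree on Year; apply Year→AuthID and equate their AuthID entries.
No row becomes fully distinguished — the join is lossy.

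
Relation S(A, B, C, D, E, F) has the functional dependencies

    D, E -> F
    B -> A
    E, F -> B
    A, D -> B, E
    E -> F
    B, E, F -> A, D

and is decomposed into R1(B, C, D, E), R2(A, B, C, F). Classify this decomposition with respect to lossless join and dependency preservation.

lossy and not dependency-preserving

Lossless test: (B, C)⁺ = {A, B, C}, which is a superkey of neither fragment — lossy.
Dependency preservation: the restricted closure of {D, E} across the fragments never reaches {F}, so D, E → F cannot be enforced without a join — not preserved.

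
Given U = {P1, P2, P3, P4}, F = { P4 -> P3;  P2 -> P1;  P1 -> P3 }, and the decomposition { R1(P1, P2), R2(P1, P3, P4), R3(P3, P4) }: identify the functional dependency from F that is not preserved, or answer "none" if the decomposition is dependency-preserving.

none

P4 → P3 lies within R2.
P2 → P1 lies within R1.
P1 → P3 lies within R2.
Every dependency is enforceable on the fragments, so the decomposition is dependency-preserving.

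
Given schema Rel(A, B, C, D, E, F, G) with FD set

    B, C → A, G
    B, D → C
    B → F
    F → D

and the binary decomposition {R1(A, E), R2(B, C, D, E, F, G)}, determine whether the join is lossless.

No

Common attributes: R1 ∩ R2 = {E}.
No dependency enlarges {E}, so (E)⁺ = {E}.
The closure contains neither all of R1 = {A, E} nor all of R2 = {B, C, D, E, F, G}, so the common attributes are not a superkey of either fragment. The join is lossy.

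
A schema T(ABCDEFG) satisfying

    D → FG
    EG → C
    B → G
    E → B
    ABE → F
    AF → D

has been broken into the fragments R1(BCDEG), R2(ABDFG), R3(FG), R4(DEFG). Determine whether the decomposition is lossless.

Chase test. Columns are ABCDEFG; row i has aⱼ where attribute j ∈ Ri, else bᵢⱼ.
Initial tableau (one row per fragment):
  row 1: b11 a2 a3 a4 a5 b16 a7
  row 2: a1 a2 b23 a4 b25 a6 a7
  row 3: b31 b32 b33 b34 b35 a6 a7
  row 4: b41 b42 b43 a4 a5 a6 a7
Rows 1 and 2 agree on D; apply D→FG and equate their FG entries.
Rows 1 and 4 agree on EG; apply EG→C and equate their C entries.
Rows 1 and 4 agree on E; apply E→B and equate their B entries.
No row becomes fully distinguished — the join is lossy.

No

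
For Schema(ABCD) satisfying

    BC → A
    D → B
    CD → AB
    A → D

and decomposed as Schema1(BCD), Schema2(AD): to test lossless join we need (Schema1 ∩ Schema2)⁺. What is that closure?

Schema1 ∩ Schema2 = {D}.
D → B applies, adding B
Closure: {BD}.

BD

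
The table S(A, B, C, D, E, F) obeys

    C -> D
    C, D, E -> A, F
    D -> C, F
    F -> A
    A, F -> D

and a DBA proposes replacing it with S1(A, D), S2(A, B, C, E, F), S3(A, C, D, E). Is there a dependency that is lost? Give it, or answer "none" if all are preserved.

C → D lies within S3.
C, D, E → A, F: restricted closure across fragments reaches A, F.
D → C, F: restricted closure across fragments reaches C, F.
F → A lies within S2.
A, F → D: restricted closure across fragments reaches D.
Every dependency is enforceable on the fragments, so the decomposition is dependency-preserving.

none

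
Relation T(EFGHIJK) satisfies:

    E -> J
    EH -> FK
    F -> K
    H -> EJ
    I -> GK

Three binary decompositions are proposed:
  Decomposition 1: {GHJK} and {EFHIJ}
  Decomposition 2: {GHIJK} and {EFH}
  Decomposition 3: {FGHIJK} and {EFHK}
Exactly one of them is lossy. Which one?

Decomposition 1: common = {HJ}, closure = {EFHJK} → lossy.
Decomposition 2: common = {H}, closure = {EFHJK} → lossless.
Decomposition 3: common = {FHK}, closure = {EFHJK} → lossless.

Decomposition 1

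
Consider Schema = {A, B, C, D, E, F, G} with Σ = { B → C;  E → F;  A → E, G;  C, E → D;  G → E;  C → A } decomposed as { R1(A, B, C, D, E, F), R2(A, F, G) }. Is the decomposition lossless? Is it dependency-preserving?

lossless but not dependency-preserving

Lossless test: (A, F)⁺ = {A, E, F, G}, which contains all of one fragment — lossless.
Dependency preservation: the restricted closure of {G} across the fragments never reaches {E}, so G → E cannot be enforced without a join — not preserved.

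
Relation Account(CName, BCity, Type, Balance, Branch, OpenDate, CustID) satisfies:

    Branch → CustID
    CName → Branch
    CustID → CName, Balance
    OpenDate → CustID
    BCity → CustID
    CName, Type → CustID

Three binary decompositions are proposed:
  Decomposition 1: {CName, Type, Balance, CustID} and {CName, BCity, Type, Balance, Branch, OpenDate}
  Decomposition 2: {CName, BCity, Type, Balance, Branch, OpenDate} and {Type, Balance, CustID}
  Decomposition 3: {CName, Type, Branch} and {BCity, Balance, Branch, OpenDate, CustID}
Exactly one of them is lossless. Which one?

Decomposition 1: common = {CName, Type, Balance}, closure = {CName, Type, Balance, Branch, CustID} → lossless.
Decomposition 2: common = {Type, Balance}, closure = {Type, Balance} → lossy.
Decomposition 3: common = {Branch}, closure = {CName, Balance, Branch, CustID} → lossy.

Decomposition 1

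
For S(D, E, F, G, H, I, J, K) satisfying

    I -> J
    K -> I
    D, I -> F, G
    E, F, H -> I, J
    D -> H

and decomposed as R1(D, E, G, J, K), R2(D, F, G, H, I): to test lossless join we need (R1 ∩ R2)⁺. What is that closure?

R1 ∩ R2 = {D, G}.
D → H applies, adding H
Closure: {D, G, H}.

D, G, H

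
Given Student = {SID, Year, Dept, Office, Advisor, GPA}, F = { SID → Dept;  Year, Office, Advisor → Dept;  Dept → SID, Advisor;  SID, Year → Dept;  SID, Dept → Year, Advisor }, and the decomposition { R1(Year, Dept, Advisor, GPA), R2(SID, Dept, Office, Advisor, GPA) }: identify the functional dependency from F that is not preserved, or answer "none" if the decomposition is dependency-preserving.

Year, Office, Advisor → Dept

Check Year, Office, Advisor → Dept: no single fragment contains all of {Year, Dept, Office, Advisor}, and the restricted closure of {Year, Office, Advisor} across the fragments never reaches {Dept}.
SID → Dept is preserved.
Dept → SID, Advisor is preserved.
SID, Year → Dept is preserved.
SID, Dept → Year, Advisor is preserved.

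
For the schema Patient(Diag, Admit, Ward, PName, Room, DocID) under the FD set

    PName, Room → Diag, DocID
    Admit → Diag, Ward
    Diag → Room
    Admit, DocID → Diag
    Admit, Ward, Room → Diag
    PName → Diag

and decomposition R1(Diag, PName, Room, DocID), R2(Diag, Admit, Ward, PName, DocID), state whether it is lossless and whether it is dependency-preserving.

Lossless test: (Diag, PName, DocID)⁺ = {Diag, PName, Room, DocID}, which contains all of one fragment — lossless.
Dependency preservation: Admit, Ward, Room → Diag is not contained in any single fragment, but the restricted closure of its left-hand side across the fragments still reaches the right-hand side; the remaining FDs each lie inside some fragment. All dependencies are preserved.

lossless and dependency-preserving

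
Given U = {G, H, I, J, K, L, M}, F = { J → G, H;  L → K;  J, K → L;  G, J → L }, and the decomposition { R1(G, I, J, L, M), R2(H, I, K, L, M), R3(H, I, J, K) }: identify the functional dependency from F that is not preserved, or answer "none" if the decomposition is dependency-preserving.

J → G, H: restricted closure across fragments reaches G, H.
L → K lies within R2.
J, K → L: restricted closure across fragments reaches L.
G, J → L lies within R1.
Every dependency is enforceable on the fragments, so the decomposition is dependency-preserving.

none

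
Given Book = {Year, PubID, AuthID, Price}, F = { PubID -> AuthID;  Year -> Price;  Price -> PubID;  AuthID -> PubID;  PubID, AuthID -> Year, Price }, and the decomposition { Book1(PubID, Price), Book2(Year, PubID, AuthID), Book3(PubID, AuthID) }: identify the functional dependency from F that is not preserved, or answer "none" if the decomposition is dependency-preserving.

none

PubID → AuthID lies within Book2.
Year → Price: restricted closure across fragments reaches Price.
Price → PubID lies within Book1.
AuthID → PubID lies within Book2.
PubID, AuthID → Year, Price: restricted closure across fragments reaches Year, Price.
Every dependency is enforceable on the fragments, so the decomposition is dependency-preserving.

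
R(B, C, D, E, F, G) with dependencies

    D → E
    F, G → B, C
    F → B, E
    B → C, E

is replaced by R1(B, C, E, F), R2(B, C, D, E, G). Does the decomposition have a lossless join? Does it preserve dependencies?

Lossless test: (B, C, E)⁺ = {B, C, E}, which is a superkey of neither fragment — lossy.
Dependency preservation: F, G → B, C is not contained in any single fragment, but the restricted closure of its left-hand side across the fragments still reaches the right-hand side; the remaining FDs each lie inside some fragment. All dependencies are preserved.

lossy but dependency-preserving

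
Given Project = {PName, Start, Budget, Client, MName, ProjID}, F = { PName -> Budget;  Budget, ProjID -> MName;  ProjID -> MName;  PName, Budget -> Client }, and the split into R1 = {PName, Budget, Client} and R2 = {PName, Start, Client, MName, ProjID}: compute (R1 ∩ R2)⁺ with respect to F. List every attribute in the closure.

PName, Budget, Client

R1 ∩ R2 = {PName, Client}.
PName → Budget applies, adding Budget
Closure: {PName, Budget, Client}.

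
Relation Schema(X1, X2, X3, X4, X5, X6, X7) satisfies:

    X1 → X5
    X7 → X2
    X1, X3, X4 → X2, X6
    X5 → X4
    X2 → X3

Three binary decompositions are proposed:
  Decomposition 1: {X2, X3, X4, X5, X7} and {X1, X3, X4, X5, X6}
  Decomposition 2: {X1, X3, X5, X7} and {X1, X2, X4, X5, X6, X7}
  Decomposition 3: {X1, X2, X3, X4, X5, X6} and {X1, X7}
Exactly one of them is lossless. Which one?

Decomposition 2

Decomposition 1: common = {X3, X4, X5}, closure = {X3, X4, X5} → lossy.
Decomposition 2: common = {X1, X5, X7}, closure = {X1, X2, X3, X4, X5, X6, X7} → lossless.
Decomposition 3: common = {X1}, closure = {X1, X4, X5} → lossy.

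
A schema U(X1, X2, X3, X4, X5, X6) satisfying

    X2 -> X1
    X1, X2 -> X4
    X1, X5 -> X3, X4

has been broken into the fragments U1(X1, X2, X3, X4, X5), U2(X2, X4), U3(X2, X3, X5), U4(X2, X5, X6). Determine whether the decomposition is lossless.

Yes

Chase test. Columns are X1, X2, X3, X4, X5, X6; row i has aⱼ where attribute j ∈ Ui, else bᵢⱼ.
Initial tableau (one row per fragment):
  row 1: a1 a2 a3 a4 a5 b16
  row 2: b21 a2 b23 a4 b25 b26
  row 3: b31 a2 a3 b34 a5 b36
  row 4: b41 a2 b43 b44 a5 a6
Rows 1 and 2 agree on X2; apply X2→X1 and equate their X1 entries.
Rows 1 and 3 agree on X2; apply X2→X1 and equate their X1 entries.
Rows 1 and 4 agree on X2; apply X2→X1 and equate their X1 entries.
Rows 1 and 3 agree on X1, X2; apply X1, X2→X4 and equate their X4 entries.
Rows 1 and 4 agree on X1, X2; apply X1, X2→X4 and equate their X4 entries.
Rows 1 and 4 agree on X1, X5; apply X1, X5→X3, X4 and equate their X3, X4 entries.
Row 4 is now all distinguished symbols — the join is lossless.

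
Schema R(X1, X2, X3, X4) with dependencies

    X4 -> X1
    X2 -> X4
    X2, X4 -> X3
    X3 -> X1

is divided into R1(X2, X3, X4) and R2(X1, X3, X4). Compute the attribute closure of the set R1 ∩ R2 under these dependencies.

X1, X3, X4

R1 ∩ R2 = {X3, X4}.
X4 → X1 applies, adding X1
Closure: {X1, X3, X4}.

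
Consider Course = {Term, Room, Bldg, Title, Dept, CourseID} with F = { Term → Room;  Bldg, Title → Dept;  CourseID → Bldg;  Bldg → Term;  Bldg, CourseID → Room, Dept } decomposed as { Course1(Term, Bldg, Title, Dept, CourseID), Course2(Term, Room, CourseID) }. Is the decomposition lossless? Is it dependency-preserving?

Lossless test: (Term, CourseID)⁺ = {Term, Room, Bldg, Dept, CourseID}, which contains all of one fragment — lossless.
Dependency preservation: Bldg, CourseID → Room, Dept is not contained in any single fragment, but the restricted closure of its left-hand side across the fragments still reaches the right-hand side; the remaining FDs each lie inside some fragment. All dependencies are preserved.

lossless and dependency-preserving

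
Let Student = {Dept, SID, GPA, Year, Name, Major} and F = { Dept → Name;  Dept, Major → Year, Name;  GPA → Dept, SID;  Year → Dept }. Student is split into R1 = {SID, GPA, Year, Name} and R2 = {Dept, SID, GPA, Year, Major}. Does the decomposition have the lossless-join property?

Yes

Common attributes: R1 ∩ R2 = {SID, GPA, Year}.
Closure of {SID, GPA, Year}: GPA → Dept, SID applies, adding Dept; Dept → Name applies, adding Name. So (SID, GPA, Year)⁺ = {Dept, SID, GPA, Year, Name}.
This closure contains every attribute of R1, so R1 ∩ R2 → R1. The join is lossless.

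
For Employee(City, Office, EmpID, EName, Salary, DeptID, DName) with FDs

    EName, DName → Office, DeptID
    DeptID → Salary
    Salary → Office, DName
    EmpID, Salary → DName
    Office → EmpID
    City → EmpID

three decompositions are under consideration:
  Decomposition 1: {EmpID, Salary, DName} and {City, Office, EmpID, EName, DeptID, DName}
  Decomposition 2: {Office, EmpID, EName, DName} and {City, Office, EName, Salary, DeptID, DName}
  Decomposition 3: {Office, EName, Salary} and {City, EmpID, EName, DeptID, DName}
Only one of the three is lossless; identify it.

Decomposition 2

Decomposition 1: common = {EmpID, DName}, closure = {EmpID, DName} → lossy.
Decomposition 2: common = {Office, EName, DName}, closure = {Office, EmpID, EName, Salary, DeptID, DName} → lossless.
Decomposition 3: common = {EName}, closure = {EName} → lossy.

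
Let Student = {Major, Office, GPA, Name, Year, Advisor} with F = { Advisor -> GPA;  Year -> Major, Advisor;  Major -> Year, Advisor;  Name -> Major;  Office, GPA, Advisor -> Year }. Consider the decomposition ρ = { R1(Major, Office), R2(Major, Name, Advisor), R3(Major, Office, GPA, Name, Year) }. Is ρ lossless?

Chase test. Columns are Major, Office, GPA, Name, Year, Advisor; row i has aⱼ where attribute j ∈ Ri, else bᵢⱼ.
Initial tableau (one row per fragment):
  row 1: a1 a2 b13 b14 b15 b16
  row 2: a1 b22 b23 a4 b25 a6
  row 3: a1 a2 a3 a4 a5 b36
Rows 1 and 2 agree on Major; apply Major→Year, Advisor and equate their Year, Advisor entries.
Rows 1 and 3 agree on Major; apply Major→Year, Advisor and equate their Year, Advisor entries.
Rows 1 and 2 agree on Advisor; apply Advisor→GPA and equate their GPA entries.
Rows 1 and 3 agree on Advisor; apply Advisor→GPA and equate their GPA entries.
Row 3 is now all distinguished symbols — the join is lossless.

Yes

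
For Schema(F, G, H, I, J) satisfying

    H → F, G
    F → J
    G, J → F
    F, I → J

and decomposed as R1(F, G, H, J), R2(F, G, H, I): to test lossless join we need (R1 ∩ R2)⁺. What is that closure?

F, G, H, J

R1 ∩ R2 = {F, G, H}.
F → J applies, adding J
Closure: {F, G, H, J}.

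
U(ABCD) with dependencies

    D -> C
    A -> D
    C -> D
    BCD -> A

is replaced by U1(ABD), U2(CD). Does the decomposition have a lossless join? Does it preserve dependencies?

lossless and dependency-preserving

Lossless test: (D)⁺ = {CD}, which contains all of one fragment — lossless.
Dependency preservation: BCD → A is not contained in any single fragment, but the restricted closure of its left-hand side across the fragments still reaches the right-hand side; the remaining FDs each lie inside some fragment. All dependencies are preserved.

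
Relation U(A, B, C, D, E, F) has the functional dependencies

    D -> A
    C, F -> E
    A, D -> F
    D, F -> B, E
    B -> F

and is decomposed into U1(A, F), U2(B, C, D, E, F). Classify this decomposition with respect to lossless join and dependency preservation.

Lossless test: (F)⁺ = {F}, which is a superkey of neither fragment — lossy.
Dependency preservation: the restricted closure of {D} across the fragments never reaches {A}, so D → A cannot be enforced without a join — not preserved.

lossy and not dependency-preserving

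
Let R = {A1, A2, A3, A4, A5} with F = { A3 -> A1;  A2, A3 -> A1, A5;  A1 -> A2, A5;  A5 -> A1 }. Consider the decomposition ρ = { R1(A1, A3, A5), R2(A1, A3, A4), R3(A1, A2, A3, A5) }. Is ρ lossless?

Chase test. Columns are A1, A2, A3, A4, A5; row i has aⱼ where attribute j ∈ Ri, else bᵢⱼ.
Initial tableau (one row per fragment):
  row 1: a1 b12 a3 b14 a5
  row 2: a1 b22 a3 a4 b25
  row 3: a1 a2 a3 b34 a5
Rows 1 and 2 agree on A1; apply A1→A2, A5 and equate their A2, A5 entries.
Rows 1 and 3 agree on A1; apply A1→A2, A5 and equate their A2, A5 entries.
Row 2 is now all distinguished symbols — the join is lossless.

Yes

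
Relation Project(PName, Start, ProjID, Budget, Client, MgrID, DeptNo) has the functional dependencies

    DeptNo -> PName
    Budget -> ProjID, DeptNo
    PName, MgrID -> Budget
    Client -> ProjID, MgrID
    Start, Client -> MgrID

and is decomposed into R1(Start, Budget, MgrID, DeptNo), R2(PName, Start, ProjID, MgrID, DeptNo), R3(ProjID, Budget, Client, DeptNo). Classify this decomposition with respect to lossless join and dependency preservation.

lossy and not dependency-preserving

Lossless test (chase): Rows 1 and 2 agree on DeptNo; apply DeptNo→PName and equate their PName entries. Rows 1 and 3 agree on DeptNo; apply DeptNo→PName and equate their PName entries. Rows 1 and 3 agree on Budget; apply Budget→ProjID, DeptNo and equate their ProjID, DeptNo entries. Rows 1 and 2 agree on PName, MgrID; apply PName, MgrID→Budget and equate their Budget entries. No row becomes fully distinguished — the join is lossy.
Dependency preservation: the restricted closure of {Client} across the fragments never reaches {ProjID, MgrID}, so Client → ProjID, MgrID cannot be enforced without a join — not preserved.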